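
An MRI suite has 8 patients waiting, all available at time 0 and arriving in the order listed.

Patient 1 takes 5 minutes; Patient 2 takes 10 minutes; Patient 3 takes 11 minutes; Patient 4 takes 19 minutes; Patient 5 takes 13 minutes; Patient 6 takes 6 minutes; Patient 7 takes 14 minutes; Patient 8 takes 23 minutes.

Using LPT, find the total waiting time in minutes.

456

LPT (decreasing processing time): Patient 8 Patient 4 Patient 7 Patient 5 Patient 3 Patient 2 Patient 6 Patient 1.
Patient 8: waits 0, runs 0→23
Patient 4: waits 23, runs 23→42
Patient 7: waits 42, runs 42→56
Patient 5: waits 56, runs 56→69
Patient 3: waits 69, runs 69→80
Patient 2: waits 80, runs 80→90
Patient 6: waits 90, runs 90→96
Patient 1: waits 96, runs 96→101
Sum = 0+23+42+56+69+80+90+96 = 456.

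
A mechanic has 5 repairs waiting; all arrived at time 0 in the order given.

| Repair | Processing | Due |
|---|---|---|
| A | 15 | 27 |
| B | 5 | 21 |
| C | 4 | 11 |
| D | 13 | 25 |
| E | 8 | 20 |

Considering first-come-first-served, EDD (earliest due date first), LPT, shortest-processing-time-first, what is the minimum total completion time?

FIFO (arrival order): A B C D E.
A: 0→15
B: 15→20
C: 20→24
D: 24→37
E: 37→45
Sum = 15+20+24+37+45 = 141.
EDD (increasing due date): C E B D A.
C: 0→4
E: 4→12
B: 12→17
D: 17→30
A: 30→45
Sum = 4+12+17+30+45 = 108.
LPT (decreasing processing time): A D E B C.
A: 0→15
D: 15→28
E: 28→36
B: 36→41
C: 41→45
Sum = 15+28+36+41+45 = 165.
SPT (increasing processing time): C B E D A.
C: 0→4
B: 4→9
E: 9→17
D: 17→30
A: 30→45
Sum = 4+9+17+30+45 = 105.
FIFO 141, EDD 108, LPT 165, SPT 105 → minimum 105.

105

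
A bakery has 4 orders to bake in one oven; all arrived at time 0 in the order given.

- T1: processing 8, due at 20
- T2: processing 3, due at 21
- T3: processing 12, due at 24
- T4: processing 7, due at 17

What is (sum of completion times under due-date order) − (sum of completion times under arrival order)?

EDD (increasing due date): T4 T1 T2 T3.
T4: 0→7
T1: 7→15
T2: 15→18
T3: 18→30
Sum = 7+15+18+30 = 70.
FIFO (arrival order): T1 T2 T3 T4.
T1: 0→8
T2: 8→11
T3: 11→23
T4: 23→30
Sum = 8+11+23+30 = 72.
Difference = 70 − 72 = -2.

-2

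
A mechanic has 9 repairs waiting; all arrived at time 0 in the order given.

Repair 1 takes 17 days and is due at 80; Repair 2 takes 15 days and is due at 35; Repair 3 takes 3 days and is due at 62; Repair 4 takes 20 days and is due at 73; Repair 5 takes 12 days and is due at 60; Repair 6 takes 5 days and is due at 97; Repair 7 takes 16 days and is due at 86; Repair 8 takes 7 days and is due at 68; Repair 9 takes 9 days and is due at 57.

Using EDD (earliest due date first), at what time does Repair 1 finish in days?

83

EDD (increasing due date): Repair 2 Repair 9 Repair 5 Repair 3 Repair 8 Repair 4 Repair 1 Repair 7 Repair 6.
Repair 2: 0→15
Repair 9: 15→24
Repair 5: 24→36
Repair 3: 36→39
Repair 8: 39→46
Repair 4: 46→66
Repair 1: 66→83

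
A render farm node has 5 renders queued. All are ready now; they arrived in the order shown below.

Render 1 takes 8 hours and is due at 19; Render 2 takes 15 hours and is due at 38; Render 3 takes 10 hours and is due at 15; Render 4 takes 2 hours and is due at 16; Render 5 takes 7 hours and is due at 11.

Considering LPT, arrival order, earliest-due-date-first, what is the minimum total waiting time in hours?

70

LPT (decreasing processing time): Render 2 Render 3 Render 1 Render 5 Render 4.
Render 2: waits 0, runs 0→15
Render 3: waits 15, runs 15→25
Render 1: waits 25, runs 25→33
Render 5: waits 33, runs 33→40
Render 4: waits 40, runs 40→42
Sum = 0+15+25+33+40 = 113.
FIFO (arrival order): Render 1 Render 2 Render 3 Render 4 Render 5.
Render 1: waits 0, runs 0→8
Render 2: waits 8, runs 8→23
Render 3: waits 23, runs 23→33
Render 4: waits 33, runs 33→35
Render 5: waits 35, runs 35→42
Sum = 0+8+23+33+35 = 99.
EDD (increasing due date): Render 5 Render 3 Render 4 Render 1 Render 2.
Render 5: waits 0, runs 0→7
Render 3: waits 7, runs 7→17
Render 4: waits 17, runs 17→19
Render 1: waits 19, runs 19→27
Render 2: waits 27, runs 27→42
Sum = 0+7+17+19+27 = 70.
LPT 113, FIFO 99, EDD 70 → minimum 70.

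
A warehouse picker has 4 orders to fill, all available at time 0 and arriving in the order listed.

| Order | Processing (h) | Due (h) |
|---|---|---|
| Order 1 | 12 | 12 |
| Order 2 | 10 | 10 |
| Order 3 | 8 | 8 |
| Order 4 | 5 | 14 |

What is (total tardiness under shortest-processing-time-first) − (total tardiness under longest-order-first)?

-14

SPT (increasing processing time): Order 4 Order 3 Order 2 Order 1.
Order 4: 0→5, due 14, tardiness 0
Order 3: 5→13, due 8, tardiness 5
Order 2: 13→23, due 10, tardiness 13
Order 1: 23→35, due 12, tardiness 23
Sum = 0+5+13+23 = 41.
LPT (decreasing processing time): Order 1 Order 2 Order 3 Order 4.
Order 1: 0→12, due 12, tardiness 0
Order 2: 12→22, due 10, tardiness 12
Order 3: 22→30, due 8, tardiness 22
Order 4: 30→35, due 14, tardiness 21
Sum = 0+12+22+21 = 55.
Difference = 41 − 55 = -14.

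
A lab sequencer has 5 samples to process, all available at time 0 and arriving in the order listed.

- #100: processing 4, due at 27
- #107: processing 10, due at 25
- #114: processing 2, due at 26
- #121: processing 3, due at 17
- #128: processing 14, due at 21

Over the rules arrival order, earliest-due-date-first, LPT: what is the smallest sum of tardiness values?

FIFO (arrival order): #100 #107 #114 #121 #128.
#100: 0→4, due 27, tardiness 0
#107: 4→14, due 25, tardiness 0
#114: 14→16, due 26, tardiness 0
#121: 16→19, due 17, tardiness 2
#128: 19→33, due 21, tardiness 12
Sum = 0+0+0+2+12 = 14.
EDD (increasing due date): #121 #128 #107 #114 #100.
#121: 0→3, due 17, tardiness 0
#128: 3→17, due 21, tardiness 0
#107: 17→27, due 25, tardiness 2
#114: 27→29, due 26, tardiness 3
#100: 29→33, due 27, tardiness 6
Sum = 0+0+2+3+6 = 11.
LPT (decreasing processing time): #128 #107 #100 #121 #114.
#128: 0→14, due 21, tardiness 0
#107: 14→24, due 25, tardiness 0
#100: 24→28, due 27, tardiness 1
#121: 28→31, due 17, tardiness 14
#114: 31→33, due 26, tardiness 7
Sum = 0+0+1+14+7 = 22.
FIFO 14, EDD 11, LPT 22 → minimum 11.

11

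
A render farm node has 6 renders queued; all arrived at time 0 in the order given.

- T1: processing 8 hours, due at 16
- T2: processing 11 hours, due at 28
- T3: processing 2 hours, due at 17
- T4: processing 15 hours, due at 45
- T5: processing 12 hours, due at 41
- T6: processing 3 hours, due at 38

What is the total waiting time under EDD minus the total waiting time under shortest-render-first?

19

EDD (increasing due date): T1 T3 T2 T6 T5 T4.
T1: waits 0, runs 0→8
T3: waits 8, runs 8→10
T2: waits 10, runs 10→21
T6: waits 21, runs 21→24
T5: waits 24, runs 24→36
T4: waits 36, runs 36→51
Sum = 0+8+10+21+24+36 = 99.
SPT (increasing processing time): T3 T6 T1 T2 T5 T4.
T3: waits 0, runs 0→2
T6: waits 2, runs 2→5
T1: waits 5, runs 5→13
T2: waits 13, runs 13→24
T5: waits 24, runs 24→36
T4: waits 36, runs 36→51
Sum = 0+2+5+13+24+36 = 80.
Difference = 99 − 80 = 19.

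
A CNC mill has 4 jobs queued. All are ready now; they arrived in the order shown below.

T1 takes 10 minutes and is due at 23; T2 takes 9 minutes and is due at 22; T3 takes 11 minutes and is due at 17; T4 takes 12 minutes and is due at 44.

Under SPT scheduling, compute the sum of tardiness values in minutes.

13

SPT (increasing processing time): T2 T1 T3 T4.
T2: 0→9, due 22, tardiness 0
T1: 9→19, due 23, tardiness 0
T3: 19→30, due 17, tardiness 13
T4: 30→42, due 44, tardiness 0
Sum = 0+0+13+0 = 13.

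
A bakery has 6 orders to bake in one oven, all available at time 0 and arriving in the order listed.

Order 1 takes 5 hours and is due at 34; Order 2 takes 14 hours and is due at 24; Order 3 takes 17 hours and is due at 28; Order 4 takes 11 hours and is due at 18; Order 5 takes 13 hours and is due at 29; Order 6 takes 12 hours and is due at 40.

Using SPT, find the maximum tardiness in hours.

44

SPT (increasing processing time): Order 1 Order 4 Order 6 Order 5 Order 2 Order 3.
Order 1: 0→5, due 34, tardiness 0
Order 4: 5→16, due 18, tardiness 0
Order 6: 16→28, due 40, tardiness 0
Order 5: 28→41, due 29, tardiness 12
Order 2: 41→55, due 24, tardiness 31
Order 3: 55→72, due 28, tardiness 44
Maximum = 44.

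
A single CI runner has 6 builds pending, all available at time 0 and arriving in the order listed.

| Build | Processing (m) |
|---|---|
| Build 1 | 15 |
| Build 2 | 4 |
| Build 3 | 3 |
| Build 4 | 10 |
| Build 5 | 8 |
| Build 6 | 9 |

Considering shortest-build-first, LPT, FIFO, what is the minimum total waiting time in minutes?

83

SPT (increasing processing time): Build 3 Build 2 Build 5 Build 6 Build 4 Build 1.
Build 3: waits 0, runs 0→3
Build 2: waits 3, runs 3→7
Build 5: waits 7, runs 7→15
Build 6: waits 15, runs 15→24
Build 4: waits 24, runs 24→34
Build 1: waits 34, runs 34→49
Sum = 0+3+7+15+24+34 = 83.
LPT (decreasing processing time): Build 1 Build 4 Build 6 Build 5 Build 2 Build 3.
Build 1: waits 0, runs 0→15
Build 4: waits 15, runs 15→25
Build 6: waits 25, runs 25→34
Build 5: waits 34, runs 34→42
Build 2: waits 42, runs 42→46
Build 3: waits 46, runs 46→49
Sum = 0+15+25+34+42+46 = 162.
FIFO (arrival order): Build 1 Build 2 Build 3 Build 4 Build 5 Build 6.
Build 1: waits 0, runs 0→15
Build 2: waits 15, runs 15→19
Build 3: waits 19, runs 19→22
Build 4: waits 22, runs 22→32
Build 5: waits 32, runs 32→40
Build 6: waits 40, runs 40→49
Sum = 0+15+19+22+32+40 = 128.
SPT 83, LPT 162, FIFO 128 → minimum 83.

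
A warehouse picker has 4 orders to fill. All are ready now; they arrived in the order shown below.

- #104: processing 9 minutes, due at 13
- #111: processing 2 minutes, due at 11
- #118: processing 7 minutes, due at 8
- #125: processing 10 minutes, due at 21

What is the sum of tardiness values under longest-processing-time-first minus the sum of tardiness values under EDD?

29

LPT (decreasing processing time): #125 #104 #118 #111.
#125: 0→10, due 21, tardiness 0
#104: 10→19, due 13, tardiness 6
#118: 19→26, due 8, tardiness 18
#111: 26→28, due 11, tardiness 17
Sum = 0+6+18+17 = 41.
EDD (increasing due date): #118 #111 #104 #125.
#118: 0→7, due 8, tardiness 0
#111: 7→9, due 11, tardiness 0
#104: 9→18, due 13, tardiness 5
#125: 18→28, due 21, tardiness 7
Sum = 0+0+5+7 = 12.
Difference = 41 − 12 = 29.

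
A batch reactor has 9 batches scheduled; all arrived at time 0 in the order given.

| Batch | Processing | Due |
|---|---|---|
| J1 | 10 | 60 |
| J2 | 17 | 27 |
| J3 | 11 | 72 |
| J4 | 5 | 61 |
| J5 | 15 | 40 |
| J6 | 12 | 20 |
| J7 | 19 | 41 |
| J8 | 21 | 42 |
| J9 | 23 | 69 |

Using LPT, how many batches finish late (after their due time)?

LPT (decreasing processing time): J9 J8 J7 J2 J5 J6 J3 J1 J4.
J9: 0→23, due 69, tardiness 0
J8: 23→44, due 42, tardiness 2
J7: 44→63, due 41, tardiness 22
J2: 63→80, due 27, tardiness 53
J5: 80→95, due 40, tardiness 55
J6: 95→107, due 20, tardiness 87
J3: 107→118, due 72, tardiness 46
J1: 118→128, due 60, tardiness 68
J4: 128→133, due 61, tardiness 72
Late batches: 8.

8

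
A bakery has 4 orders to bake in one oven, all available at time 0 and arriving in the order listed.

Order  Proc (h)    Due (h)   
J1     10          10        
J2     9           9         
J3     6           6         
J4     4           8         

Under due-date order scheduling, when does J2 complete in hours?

19

EDD (increasing due date): J3 J4 J2 J1.
J3: 0→6
J4: 6→10
J2: 10→19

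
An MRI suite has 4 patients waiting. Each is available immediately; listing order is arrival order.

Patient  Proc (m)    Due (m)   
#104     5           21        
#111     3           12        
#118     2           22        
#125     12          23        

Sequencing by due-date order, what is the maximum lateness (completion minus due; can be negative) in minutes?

-1

EDD (increasing due date): #111 #104 #118 #125.
#111: 0→3, due 12, lateness -9
#104: 3→8, due 21, lateness -13
#118: 8→10, due 22, lateness -12
#125: 10→22, due 23, lateness -1
Maximum = -1.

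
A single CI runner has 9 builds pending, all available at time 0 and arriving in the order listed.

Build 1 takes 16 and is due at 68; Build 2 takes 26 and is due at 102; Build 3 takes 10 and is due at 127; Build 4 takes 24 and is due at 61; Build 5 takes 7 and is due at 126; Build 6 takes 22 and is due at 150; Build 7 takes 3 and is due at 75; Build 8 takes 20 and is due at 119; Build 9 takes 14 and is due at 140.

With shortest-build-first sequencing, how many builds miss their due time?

2

SPT (increasing processing time): Build 7 Build 5 Build 3 Build 9 Build 1 Build 8 Build 6 Build 4 Build 2.
Build 7: 0→3, due 75, tardiness 0
Build 5: 3→10, due 126, tardiness 0
Build 3: 10→20, due 127, tardiness 0
Build 9: 20→34, due 140, tardiness 0
Build 1: 34→50, due 68, tardiness 0
Build 8: 50→70, due 119, tardiness 0
Build 6: 70→92, due 150, tardiness 0
Build 4: 92→116, due 61, tardiness 55
Build 2: 116→142, due 102, tardiness 40
Late builds: 2.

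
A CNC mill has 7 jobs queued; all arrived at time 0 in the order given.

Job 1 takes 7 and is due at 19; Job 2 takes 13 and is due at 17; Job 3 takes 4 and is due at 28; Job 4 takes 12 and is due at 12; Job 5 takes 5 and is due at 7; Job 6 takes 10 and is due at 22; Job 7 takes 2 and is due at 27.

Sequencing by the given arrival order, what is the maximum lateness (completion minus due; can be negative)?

FIFO (arrival order): Job 1 Job 2 Job 3 Job 4 Job 5 Job 6 Job 7.
Job 1: 0→7, due 19, lateness -12
Job 2: 7→20, due 17, lateness 3
Job 3: 20→24, due 28, lateness -4
Job 4: 24→36, due 12, lateness 24
Job 5: 36→41, due 7, lateness 34
Job 6: 41→51, due 22, lateness 29
Job 7: 51→53, due 27, lateness 26
Maximum = 34.

34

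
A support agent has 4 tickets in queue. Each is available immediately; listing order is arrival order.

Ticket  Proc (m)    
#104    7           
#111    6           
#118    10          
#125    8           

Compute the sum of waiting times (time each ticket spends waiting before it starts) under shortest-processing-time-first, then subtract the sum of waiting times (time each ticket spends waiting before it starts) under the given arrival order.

SPT (increasing processing time): #111 #104 #125 #118.
#111: waits 0, runs 0→6
#104: waits 6, runs 6→13
#125: waits 13, runs 13→21
#118: waits 21, runs 21→31
Sum = 0+6+13+21 = 40.
FIFO (arrival order): #104 #111 #118 #125.
#104: waits 0, runs 0→7
#111: waits 7, runs 7→13
#118: waits 13, runs 13→23
#125: waits 23, runs 23→31
Sum = 0+7+13+23 = 43.
Difference = 40 − 43 = -3.

-3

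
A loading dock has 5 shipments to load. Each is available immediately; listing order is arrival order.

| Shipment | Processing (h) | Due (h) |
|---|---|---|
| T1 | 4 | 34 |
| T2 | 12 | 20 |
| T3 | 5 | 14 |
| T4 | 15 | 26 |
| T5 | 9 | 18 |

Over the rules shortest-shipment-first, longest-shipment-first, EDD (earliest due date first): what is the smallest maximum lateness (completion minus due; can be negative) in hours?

15

SPT (increasing processing time): T1 T3 T5 T2 T4.
T1: 0→4, due 34, lateness -30
T3: 4→9, due 14, lateness -5
T5: 9→18, due 18, lateness 0
T2: 18→30, due 20, lateness 10
T4: 30→45, due 26, lateness 19
Maximum = 19.
LPT (decreasing processing time): T4 T2 T5 T3 T1.
T4: 0→15, due 26, lateness -11
T2: 15→27, due 20, lateness 7
T5: 27→36, due 18, lateness 18
T3: 36→41, due 14, lateness 27
T1: 41→45, due 34, lateness 11
Maximum = 27.
EDD (increasing due date): T3 T5 T2 T4 T1.
T3: 0→5, due 14, lateness -9
T5: 5→14, due 18, lateness -4
T2: 14→26, due 20, lateness 6
T4: 26→41, due 26, lateness 15
T1: 41→45, due 34, lateness 11
Maximum = 15.
SPT 19, LPT 27, EDD 15 → minimum 15.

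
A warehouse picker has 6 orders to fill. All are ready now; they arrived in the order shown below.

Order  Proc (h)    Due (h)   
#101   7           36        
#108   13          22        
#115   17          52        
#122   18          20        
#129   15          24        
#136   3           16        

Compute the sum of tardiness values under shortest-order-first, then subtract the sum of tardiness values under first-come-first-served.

SPT (increasing processing time): #136 #101 #108 #129 #115 #122.
#136: 0→3, due 16, tardiness 0
#101: 3→10, due 36, tardiness 0
#108: 10→23, due 22, tardiness 1
#129: 23→38, due 24, tardiness 14
#115: 38→55, due 52, tardiness 3
#122: 55→73, due 20, tardiness 53
Sum = 0+0+1+14+3+53 = 71.
FIFO (arrival order): #101 #108 #115 #122 #129 #136.
#101: 0→7, due 36, tardiness 0
#108: 7→20, due 22, tardiness 0
#115: 20→37, due 52, tardiness 0
#122: 37→55, due 20, tardiness 35
#129: 55→70, due 24, tardiness 46
#136: 70→73, due 16, tardiness 57
Sum = 0+0+0+35+46+57 = 138.
Difference = 71 − 138 = -67.

-67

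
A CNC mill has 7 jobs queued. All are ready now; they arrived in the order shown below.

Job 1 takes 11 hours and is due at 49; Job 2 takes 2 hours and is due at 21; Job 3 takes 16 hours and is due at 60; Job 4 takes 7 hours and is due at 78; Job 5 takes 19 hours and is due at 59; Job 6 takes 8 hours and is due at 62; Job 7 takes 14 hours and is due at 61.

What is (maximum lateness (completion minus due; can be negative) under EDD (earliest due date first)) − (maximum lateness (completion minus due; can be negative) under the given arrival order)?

EDD (increasing due date): Job 2 Job 1 Job 5 Job 3 Job 7 Job 6 Job 4.
Job 2: 0→2, due 21, lateness -19
Job 1: 2→13, due 49, lateness -36
Job 5: 13→32, due 59, lateness -27
Job 3: 32→48, due 60, lateness -12
Job 7: 48→62, due 61, lateness 1
Job 6: 62→70, due 62, lateness 8
Job 4: 70→77, due 78, lateness -1
Maximum = 8.
FIFO (arrival order): Job 1 Job 2 Job 3 Job 4 Job 5 Job 6 Job 7.
Job 1: 0→11, due 49, lateness -38
Job 2: 11→13, due 21, lateness -8
Job 3: 13→29, due 60, lateness -31
Job 4: 29→36, due 78, lateness -42
Job 5: 36→55, due 59, lateness -4
Job 6: 55→63, due 62, lateness 1
Job 7: 63→77, due 61, lateness 16
Maximum = 16.
Difference = 8 − 16 = -8.

-8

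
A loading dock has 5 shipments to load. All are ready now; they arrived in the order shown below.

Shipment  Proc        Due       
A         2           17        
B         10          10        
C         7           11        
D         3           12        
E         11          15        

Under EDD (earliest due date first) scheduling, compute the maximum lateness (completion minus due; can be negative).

EDD (increasing due date): B C D E A.
B: 0→10, due 10, lateness 0
C: 10→17, due 11, lateness 6
D: 17→20, due 12, lateness 8
E: 20→31, due 15, lateness 16
A: 31→33, due 17, lateness 16
Maximum = 16.

16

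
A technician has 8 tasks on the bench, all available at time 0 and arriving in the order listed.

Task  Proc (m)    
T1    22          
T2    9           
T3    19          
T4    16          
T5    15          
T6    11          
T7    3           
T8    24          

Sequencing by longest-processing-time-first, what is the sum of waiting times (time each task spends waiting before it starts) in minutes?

LPT (decreasing processing time): T8 T1 T3 T4 T5 T6 T2 T7.
T8: waits 0, runs 0→24
T1: waits 24, runs 24→46
T3: waits 46, runs 46→65
T4: waits 65, runs 65→81
T5: waits 81, runs 81→96
T6: waits 96, runs 96→107
T2: waits 107, runs 107→116
T7: waits 116, runs 116→119
Sum = 0+24+46+65+81+96+107+116 = 535.

535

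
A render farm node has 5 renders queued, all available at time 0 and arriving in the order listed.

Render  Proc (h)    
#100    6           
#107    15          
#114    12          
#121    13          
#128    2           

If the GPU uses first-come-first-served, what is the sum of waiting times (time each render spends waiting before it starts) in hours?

FIFO (arrival order): #100 #107 #114 #121 #128.
#100: waits 0, runs 0→6
#107: waits 6, runs 6→21
#114: waits 21, runs 21→33
#121: waits 33, runs 33→46
#128: waits 46, runs 46→48
Sum = 0+6+21+33+46 = 106.

106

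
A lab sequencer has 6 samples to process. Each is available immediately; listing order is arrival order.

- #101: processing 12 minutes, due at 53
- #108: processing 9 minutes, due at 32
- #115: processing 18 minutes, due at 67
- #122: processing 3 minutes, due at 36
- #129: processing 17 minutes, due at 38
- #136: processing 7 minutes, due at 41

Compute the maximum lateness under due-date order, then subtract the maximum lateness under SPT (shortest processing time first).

-11

EDD (increasing due date): #108 #122 #129 #136 #101 #115.
#108: 0→9, due 32, lateness -23
#122: 9→12, due 36, lateness -24
#129: 12→29, due 38, lateness -9
#136: 29→36, due 41, lateness -5
#101: 36→48, due 53, lateness -5
#115: 48→66, due 67, lateness -1
Maximum = -1.
SPT (increasing processing time): #122 #136 #108 #101 #129 #115.
#122: 0→3, due 36, lateness -33
#136: 3→10, due 41, lateness -31
#108: 10→19, due 32, lateness -13
#101: 19→31, due 53, lateness -22
#129: 31→48, due 38, lateness 10
#115: 48→66, due 67, lateness -1
Maximum = 10.
Difference = -1 − 10 = -11.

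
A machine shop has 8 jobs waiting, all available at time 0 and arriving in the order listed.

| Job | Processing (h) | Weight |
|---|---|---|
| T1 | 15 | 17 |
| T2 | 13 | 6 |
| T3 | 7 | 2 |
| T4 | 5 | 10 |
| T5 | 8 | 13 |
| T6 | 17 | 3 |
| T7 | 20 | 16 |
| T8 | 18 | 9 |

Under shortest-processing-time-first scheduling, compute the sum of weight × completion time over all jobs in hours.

SPT (increasing processing time): T4 T3 T5 T2 T1 T6 T8 T7.
T4: finishes 5, weight 10, w·C = 50
T3: finishes 12, weight 2, w·C = 24
T5: finishes 20, weight 13, w·C = 260
T2: finishes 33, weight 6, w·C = 198
T1: finishes 48, weight 17, w·C = 816
T6: finishes 65, weight 3, w·C = 195
T8: finishes 83, weight 9, w·C = 747
T7: finishes 103, weight 16, w·C = 1648
Sum = 50+24+260+198+816+195+747+1648 = 3938.

3938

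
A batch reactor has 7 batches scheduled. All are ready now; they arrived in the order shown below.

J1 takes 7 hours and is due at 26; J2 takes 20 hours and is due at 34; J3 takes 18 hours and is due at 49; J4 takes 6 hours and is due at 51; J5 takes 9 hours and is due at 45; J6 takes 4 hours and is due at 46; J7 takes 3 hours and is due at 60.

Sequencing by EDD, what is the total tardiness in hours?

29

EDD (increasing due date): J1 J2 J5 J6 J3 J4 J7.
J1: 0→7, due 26, tardiness 0
J2: 7→27, due 34, tardiness 0
J5: 27→36, due 45, tardiness 0
J6: 36→40, due 46, tardiness 0
J3: 40→58, due 49, tardiness 9
J4: 58→64, due 51, tardiness 13
J7: 64→67, due 60, tardiness 7
Sum = 0+0+0+0+9+13+7 = 29.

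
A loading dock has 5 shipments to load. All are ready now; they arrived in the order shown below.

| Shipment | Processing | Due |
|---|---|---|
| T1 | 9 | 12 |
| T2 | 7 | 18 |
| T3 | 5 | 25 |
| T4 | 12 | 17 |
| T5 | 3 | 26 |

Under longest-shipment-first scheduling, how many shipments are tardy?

LPT (decreasing processing time): T4 T1 T2 T3 T5.
T4: 0→12, due 17, tardiness 0
T1: 12→21, due 12, tardiness 9
T2: 21→28, due 18, tardiness 10
T3: 28→33, due 25, tardiness 8
T5: 33→36, due 26, tardiness 10
Late shipments: 4.

4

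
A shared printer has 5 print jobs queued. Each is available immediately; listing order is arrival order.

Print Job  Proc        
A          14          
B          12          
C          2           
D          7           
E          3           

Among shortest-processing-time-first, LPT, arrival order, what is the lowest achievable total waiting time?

43

SPT (increasing processing time): C E D B A.
C: waits 0, runs 0→2
E: waits 2, runs 2→5
D: waits 5, runs 5→12
B: waits 12, runs 12→24
A: waits 24, runs 24→38
Sum = 0+2+5+12+24 = 43.
LPT (decreasing processing time): A B D E C.
A: waits 0, runs 0→14
B: waits 14, runs 14→26
D: waits 26, runs 26→33
E: waits 33, runs 33→36
C: waits 36, runs 36→38
Sum = 0+14+26+33+36 = 109.
FIFO (arrival order): A B C D E.
A: waits 0, runs 0→14
B: waits 14, runs 14→26
C: waits 26, runs 26→28
D: waits 28, runs 28→35
E: waits 35, runs 35→38
Sum = 0+14+26+28+35 = 103.
SPT 43, LPT 109, FIFO 103 → minimum 43.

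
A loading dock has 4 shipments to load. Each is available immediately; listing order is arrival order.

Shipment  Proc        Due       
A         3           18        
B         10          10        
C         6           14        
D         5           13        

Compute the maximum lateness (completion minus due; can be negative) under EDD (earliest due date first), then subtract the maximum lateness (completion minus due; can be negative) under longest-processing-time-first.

EDD (increasing due date): B D C A.
B: 0→10, due 10, lateness 0
D: 10→15, due 13, lateness 2
C: 15→21, due 14, lateness 7
A: 21→24, due 18, lateness 6
Maximum = 7.
LPT (decreasing processing time): B C D A.
B: 0→10, due 10, lateness 0
C: 10→16, due 14, lateness 2
D: 16→21, due 13, lateness 8
A: 21→24, due 18, lateness 6
Maximum = 8.
Difference = 7 − 8 = -1.

-1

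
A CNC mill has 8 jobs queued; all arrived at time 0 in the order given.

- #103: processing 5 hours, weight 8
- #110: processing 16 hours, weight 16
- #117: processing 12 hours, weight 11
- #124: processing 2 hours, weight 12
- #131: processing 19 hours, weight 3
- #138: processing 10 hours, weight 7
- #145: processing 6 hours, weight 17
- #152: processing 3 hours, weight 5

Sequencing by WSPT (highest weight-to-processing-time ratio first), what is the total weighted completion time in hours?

1936

WSPT (decreasing weight/processing-time ratio): #124 #145 #152 #103 #110 #117 #138 #131.
#124: finishes 2, weight 12, w·C = 24
#145: finishes 8, weight 17, w·C = 136
#152: finishes 11, weight 5, w·C = 55
#103: finishes 16, weight 8, w·C = 128
#110: finishes 32, weight 16, w·C = 512
#117: finishes 44, weight 11, w·C = 484
#138: finishes 54, weight 7, w·C = 378
#131: finishes 73, weight 3, w·C = 219
Sum = 24+136+55+128+512+484+378+219 = 1936.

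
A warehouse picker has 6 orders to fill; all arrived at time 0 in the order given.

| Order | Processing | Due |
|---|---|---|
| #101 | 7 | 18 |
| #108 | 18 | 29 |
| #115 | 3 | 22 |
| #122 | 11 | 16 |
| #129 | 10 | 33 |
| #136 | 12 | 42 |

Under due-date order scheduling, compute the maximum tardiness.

EDD (increasing due date): #122 #101 #115 #108 #129 #136.
#122: 0→11, due 16, tardiness 0
#101: 11→18, due 18, tardiness 0
#115: 18→21, due 22, tardiness 0
#108: 21→39, due 29, tardiness 10
#129: 39→49, due 33, tardiness 16
#136: 49→61, due 42, tardiness 19
Maximum = 19.

19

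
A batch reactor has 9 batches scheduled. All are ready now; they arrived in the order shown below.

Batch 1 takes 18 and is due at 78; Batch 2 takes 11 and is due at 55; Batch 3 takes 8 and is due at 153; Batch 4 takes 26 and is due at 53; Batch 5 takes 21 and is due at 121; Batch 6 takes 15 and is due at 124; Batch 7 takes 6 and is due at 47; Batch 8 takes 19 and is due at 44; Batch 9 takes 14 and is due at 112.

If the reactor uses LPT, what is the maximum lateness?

LPT (decreasing processing time): Batch 4 Batch 5 Batch 8 Batch 1 Batch 6 Batch 9 Batch 2 Batch 3 Batch 7.
Batch 4: 0→26, due 53, lateness -27
Batch 5: 26→47, due 121, lateness -74
Batch 8: 47→66, due 44, lateness 22
Batch 1: 66→84, due 78, lateness 6
Batch 6: 84→99, due 124, lateness -25
Batch 9: 99→113, due 112, lateness 1
Batch 2: 113→124, due 55, lateness 69
Batch 3: 124→132, due 153, lateness -21
Batch 7: 132→138, due 47, lateness 91
Maximum = 91.

91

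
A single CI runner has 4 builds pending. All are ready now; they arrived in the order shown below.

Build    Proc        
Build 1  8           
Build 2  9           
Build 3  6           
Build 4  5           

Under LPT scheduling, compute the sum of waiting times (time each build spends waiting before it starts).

49

LPT (decreasing processing time): Build 2 Build 1 Build 3 Build 4.
Build 2: waits 0, runs 0→9
Build 1: waits 9, runs 9→17
Build 3: waits 17, runs 17→23
Build 4: waits 23, runs 23→28
Sum = 0+9+17+23 = 49.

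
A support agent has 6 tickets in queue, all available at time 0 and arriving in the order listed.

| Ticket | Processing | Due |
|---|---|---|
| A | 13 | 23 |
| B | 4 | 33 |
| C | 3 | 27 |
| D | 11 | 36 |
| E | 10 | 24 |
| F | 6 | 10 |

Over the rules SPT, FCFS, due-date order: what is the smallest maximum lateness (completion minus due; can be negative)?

SPT (increasing processing time): C B F E D A.
C: 0→3, due 27, lateness -24
B: 3→7, due 33, lateness -26
F: 7→13, due 10, lateness 3
E: 13→23, due 24, lateness -1
D: 23→34, due 36, lateness -2
A: 34→47, due 23, lateness 24
Maximum = 24.
FIFO (arrival order): A B C D E F.
A: 0→13, due 23, lateness -10
B: 13→17, due 33, lateness -16
C: 17→20, due 27, lateness -7
D: 20→31, due 36, lateness -5
E: 31→41, due 24, lateness 17
F: 41→47, due 10, lateness 37
Maximum = 37.
EDD (increasing due date): F A E C B D.
F: 0→6, due 10, lateness -4
A: 6→19, due 23, lateness -4
E: 19→29, due 24, lateness 5
C: 29→32, due 27, lateness 5
B: 32→36, due 33, lateness 3
D: 36→47, due 36, lateness 11
Maximum = 11.
SPT 24, FIFO 37, EDD 11 → minimum 11.

11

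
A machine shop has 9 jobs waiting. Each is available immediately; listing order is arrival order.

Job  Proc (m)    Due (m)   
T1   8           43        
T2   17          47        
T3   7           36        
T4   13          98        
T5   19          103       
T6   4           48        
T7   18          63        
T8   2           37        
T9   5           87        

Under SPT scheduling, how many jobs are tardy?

SPT (increasing processing time): T8 T6 T9 T3 T1 T4 T2 T7 T5.
T8: 0→2, due 37, tardiness 0
T6: 2→6, due 48, tardiness 0
T9: 6→11, due 87, tardiness 0
T3: 11→18, due 36, tardiness 0
T1: 18→26, due 43, tardiness 0
T4: 26→39, due 98, tardiness 0
T2: 39→56, due 47, tardiness 9
T7: 56→74, due 63, tardiness 11
T5: 74→93, due 103, tardiness 0
Late jobs: 2.

2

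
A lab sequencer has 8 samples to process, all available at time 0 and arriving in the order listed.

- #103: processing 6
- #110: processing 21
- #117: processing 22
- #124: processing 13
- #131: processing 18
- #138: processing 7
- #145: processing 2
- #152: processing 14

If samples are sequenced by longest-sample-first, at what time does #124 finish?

88

LPT (decreasing processing time): #117 #110 #131 #152 #124 #138 #103 #145.
#117: 0→22
#110: 22→43
#131: 43→61
#152: 61→75
#124: 75→88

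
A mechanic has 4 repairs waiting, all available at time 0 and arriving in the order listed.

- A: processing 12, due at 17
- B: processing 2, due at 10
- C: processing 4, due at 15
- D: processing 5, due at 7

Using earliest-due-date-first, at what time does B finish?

EDD (increasing due date): D B C A.
D: 0→5
B: 5→7

7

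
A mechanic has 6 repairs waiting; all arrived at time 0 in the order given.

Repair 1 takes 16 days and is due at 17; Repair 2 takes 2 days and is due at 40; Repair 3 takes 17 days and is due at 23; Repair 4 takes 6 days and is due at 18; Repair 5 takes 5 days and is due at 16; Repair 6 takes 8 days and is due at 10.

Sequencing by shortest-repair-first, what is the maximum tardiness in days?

31

SPT (increasing processing time): Repair 2 Repair 5 Repair 4 Repair 6 Repair 1 Repair 3.
Repair 2: 0→2, due 40, tardiness 0
Repair 5: 2→7, due 16, tardiness 0
Repair 4: 7→13, due 18, tardiness 0
Repair 6: 13→21, due 10, tardiness 11
Repair 1: 21→37, due 17, tardiness 20
Repair 3: 37→54, due 23, tardiness 31
Maximum = 31.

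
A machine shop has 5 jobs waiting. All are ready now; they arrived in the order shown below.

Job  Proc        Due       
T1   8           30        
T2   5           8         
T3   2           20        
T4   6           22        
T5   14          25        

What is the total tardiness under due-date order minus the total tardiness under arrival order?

EDD (increasing due date): T2 T3 T4 T5 T1.
T2: 0→5, due 8, tardiness 0
T3: 5→7, due 20, tardiness 0
T4: 7→13, due 22, tardiness 0
T5: 13→27, due 25, tardiness 2
T1: 27→35, due 30, tardiness 5
Sum = 0+0+0+2+5 = 7.
FIFO (arrival order): T1 T2 T3 T4 T5.
T1: 0→8, due 30, tardiness 0
T2: 8→13, due 8, tardiness 5
T3: 13→15, due 20, tardiness 0
T4: 15→21, due 22, tardiness 0
T5: 21→35, due 25, tardiness 10
Sum = 0+5+0+0+10 = 15.
Difference = 7 − 15 = -8.

-8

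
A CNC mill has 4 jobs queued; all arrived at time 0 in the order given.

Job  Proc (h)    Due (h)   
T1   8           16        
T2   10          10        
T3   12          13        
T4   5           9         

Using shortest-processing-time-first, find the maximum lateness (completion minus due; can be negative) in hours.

SPT (increasing processing time): T4 T1 T2 T3.
T4: 0→5, due 9, lateness -4
T1: 5→13, due 16, lateness -3
T2: 13→23, due 10, lateness 13
T3: 23→35, due 13, lateness 22
Maximum = 22.

22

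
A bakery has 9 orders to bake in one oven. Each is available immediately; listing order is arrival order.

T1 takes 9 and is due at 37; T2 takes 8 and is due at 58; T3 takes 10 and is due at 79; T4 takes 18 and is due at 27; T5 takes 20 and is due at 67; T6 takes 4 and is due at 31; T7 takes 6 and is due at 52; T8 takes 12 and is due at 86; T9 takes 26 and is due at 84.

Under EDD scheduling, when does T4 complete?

EDD (increasing due date): T4 T6 T1 T7 T2 T5 T3 T9 T8.
T4: 0→18

18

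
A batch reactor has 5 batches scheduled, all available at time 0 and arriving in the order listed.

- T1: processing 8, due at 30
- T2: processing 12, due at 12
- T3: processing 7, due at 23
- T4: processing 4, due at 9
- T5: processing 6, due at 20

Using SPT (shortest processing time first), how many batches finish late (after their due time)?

1

SPT (increasing processing time): T4 T5 T3 T1 T2.
T4: 0→4, due 9, tardiness 0
T5: 4→10, due 20, tardiness 0
T3: 10→17, due 23, tardiness 0
T1: 17→25, due 30, tardiness 0
T2: 25→37, due 12, tardiness 25
Late batches: 1.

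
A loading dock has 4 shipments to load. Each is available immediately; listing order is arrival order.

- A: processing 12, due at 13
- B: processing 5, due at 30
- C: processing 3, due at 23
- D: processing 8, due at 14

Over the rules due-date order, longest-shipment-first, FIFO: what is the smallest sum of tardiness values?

EDD (increasing due date): A D C B.
A: 0→12, due 13, tardiness 0
D: 12→20, due 14, tardiness 6
C: 20→23, due 23, tardiness 0
B: 23→28, due 30, tardiness 0
Sum = 0+6+0+0 = 6.
LPT (decreasing processing time): A D B C.
A: 0→12, due 13, tardiness 0
D: 12→20, due 14, tardiness 6
B: 20→25, due 30, tardiness 0
C: 25→28, due 23, tardiness 5
Sum = 0+6+0+5 = 11.
FIFO (arrival order): A B C D.
A: 0→12, due 13, tardiness 0
B: 12→17, due 30, tardiness 0
C: 17→20, due 23, tardiness 0
D: 20→28, due 14, tardiness 14
Sum = 0+0+0+14 = 14.
EDD 6, LPT 11, FIFO 14 → minimum 6.

6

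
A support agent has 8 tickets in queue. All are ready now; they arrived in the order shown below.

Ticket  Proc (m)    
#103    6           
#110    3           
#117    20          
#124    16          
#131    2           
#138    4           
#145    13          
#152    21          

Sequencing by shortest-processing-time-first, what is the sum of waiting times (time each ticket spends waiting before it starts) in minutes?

SPT (increasing processing time): #131 #110 #138 #103 #145 #124 #117 #152.
#131: waits 0, runs 0→2
#110: waits 2, runs 2→5
#138: waits 5, runs 5→9
#103: waits 9, runs 9→15
#145: waits 15, runs 15→28
#124: waits 28, runs 28→44
#117: waits 44, runs 44→64
#152: waits 64, runs 64→85
Sum = 0+2+5+9+15+28+44+64 = 167.

167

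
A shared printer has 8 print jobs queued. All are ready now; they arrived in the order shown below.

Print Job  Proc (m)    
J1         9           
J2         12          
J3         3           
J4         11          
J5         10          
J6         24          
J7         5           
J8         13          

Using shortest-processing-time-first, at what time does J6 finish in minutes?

87

SPT (increasing processing time): J3 J7 J1 J5 J4 J2 J8 J6.
J3: 0→3
J7: 3→8
J1: 8→17
J5: 17→27
J4: 27→38
J2: 38→50
J8: 50→63
J6: 63→87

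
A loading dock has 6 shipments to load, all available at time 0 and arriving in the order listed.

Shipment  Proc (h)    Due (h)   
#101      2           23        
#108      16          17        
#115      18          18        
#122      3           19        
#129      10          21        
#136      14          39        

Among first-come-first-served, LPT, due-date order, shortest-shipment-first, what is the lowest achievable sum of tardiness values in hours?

FIFO (arrival order): #101 #108 #115 #122 #129 #136.
#101: 0→2, due 23, tardiness 0
#108: 2→18, due 17, tardiness 1
#115: 18→36, due 18, tardiness 18
#122: 36→39, due 19, tardiness 20
#129: 39→49, due 21, tardiness 28
#136: 49→63, due 39, tardiness 24
Sum = 0+1+18+20+28+24 = 91.
LPT (decreasing processing time): #115 #108 #136 #129 #122 #101.
#115: 0→18, due 18, tardiness 0
#108: 18→34, due 17, tardiness 17
#136: 34→48, due 39, tardiness 9
#129: 48→58, due 21, tardiness 37
#122: 58→61, due 19, tardiness 42
#101: 61→63, due 23, tardiness 40
Sum = 0+17+9+37+42+40 = 145.
EDD (increasing due date): #108 #115 #122 #129 #101 #136.
#108: 0→16, due 17, tardiness 0
#115: 16→34, due 18, tardiness 16
#122: 34→37, due 19, tardiness 18
#129: 37→47, due 21, tardiness 26
#101: 47→49, due 23, tardiness 26
#136: 49→63, due 39, tardiness 24
Sum = 0+16+18+26+26+24 = 110.
SPT (increasing processing time): #101 #122 #129 #136 #108 #115.
#101: 0→2, due 23, tardiness 0
#122: 2→5, due 19, tardiness 0
#129: 5→15, due 21, tardiness 0
#136: 15→29, due 39, tardiness 0
#108: 29→45, due 17, tardiness 28
#115: 45→63, due 18, tardiness 45
Sum = 0+0+0+0+28+45 = 73.
FIFO 91, LPT 145, EDD 110, SPT 73 → minimum 73.

73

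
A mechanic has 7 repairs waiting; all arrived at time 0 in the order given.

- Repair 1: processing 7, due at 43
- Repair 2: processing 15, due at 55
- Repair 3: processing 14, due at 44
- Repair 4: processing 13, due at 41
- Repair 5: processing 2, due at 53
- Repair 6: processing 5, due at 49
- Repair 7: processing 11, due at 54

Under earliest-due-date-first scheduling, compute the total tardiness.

EDD (increasing due date): Repair 4 Repair 1 Repair 3 Repair 6 Repair 5 Repair 7 Repair 2.
Repair 4: 0→13, due 41, tardiness 0
Repair 1: 13→20, due 43, tardiness 0
Repair 3: 20→34, due 44, tardiness 0
Repair 6: 34→39, due 49, tardiness 0
Repair 5: 39→41, due 53, tardiness 0
Repair 7: 41→52, due 54, tardiness 0
Repair 2: 52→67, due 55, tardiness 12
Sum = 0+0+0+0+0+0+12 = 12.

12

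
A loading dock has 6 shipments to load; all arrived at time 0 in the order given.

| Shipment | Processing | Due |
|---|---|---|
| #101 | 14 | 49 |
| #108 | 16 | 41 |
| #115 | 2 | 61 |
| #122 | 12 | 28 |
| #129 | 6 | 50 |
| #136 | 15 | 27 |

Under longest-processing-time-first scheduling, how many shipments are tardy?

LPT (decreasing processing time): #108 #136 #101 #122 #129 #115.
#108: 0→16, due 41, tardiness 0
#136: 16→31, due 27, tardiness 4
#101: 31→45, due 49, tardiness 0
#122: 45→57, due 28, tardiness 29
#129: 57→63, due 50, tardiness 13
#115: 63→65, due 61, tardiness 4
Late shipments: 4.

4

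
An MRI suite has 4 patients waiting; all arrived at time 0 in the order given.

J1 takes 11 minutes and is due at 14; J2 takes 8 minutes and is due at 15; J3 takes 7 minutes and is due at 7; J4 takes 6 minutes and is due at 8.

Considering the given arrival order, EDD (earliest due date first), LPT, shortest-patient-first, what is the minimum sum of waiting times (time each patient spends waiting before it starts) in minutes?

FIFO (arrival order): J1 J2 J3 J4.
J1: waits 0, runs 0→11
J2: waits 11, runs 11→19
J3: waits 19, runs 19→26
J4: waits 26, runs 26→32
Sum = 0+11+19+26 = 56.
EDD (increasing due date): J3 J4 J1 J2.
J3: waits 0, runs 0→7
J4: waits 7, runs 7→13
J1: waits 13, runs 13→24
J2: waits 24, runs 24→32
Sum = 0+7+13+24 = 44.
LPT (decreasing processing time): J1 J2 J3 J4.
J1: waits 0, runs 0→11
J2: waits 11, runs 11→19
J3: waits 19, runs 19→26
J4: waits 26, runs 26→32
Sum = 0+11+19+26 = 56.
SPT (increasing processing time): J4 J3 J2 J1.
J4: waits 0, runs 0→6
J3: waits 6, runs 6→13
J2: waits 13, runs 13→21
J1: waits 21, runs 21→32
Sum = 0+6+13+21 = 40.
FIFO 56, EDD 44, LPT 56, SPT 40 → minimum 40.

40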